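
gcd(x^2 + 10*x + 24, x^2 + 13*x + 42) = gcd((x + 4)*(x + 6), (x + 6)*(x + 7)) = x + 6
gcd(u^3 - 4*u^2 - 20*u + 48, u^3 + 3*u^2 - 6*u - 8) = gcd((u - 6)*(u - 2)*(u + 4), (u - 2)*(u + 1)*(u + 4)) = u^2 + 2*u - 8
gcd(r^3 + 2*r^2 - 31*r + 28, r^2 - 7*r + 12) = r - 4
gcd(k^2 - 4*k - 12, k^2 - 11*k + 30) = k - 6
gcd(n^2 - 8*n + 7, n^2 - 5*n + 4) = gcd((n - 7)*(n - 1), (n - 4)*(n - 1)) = n - 1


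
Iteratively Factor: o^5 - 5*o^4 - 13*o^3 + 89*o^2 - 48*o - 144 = (o - 3)*(o^4 - 2*o^3 - 19*o^2 + 32*o + 48) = (o - 4)*(o - 3)*(o^3 + 2*o^2 - 11*o - 12) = (o - 4)*(o - 3)^2*(o^2 + 5*o + 4) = (o - 4)*(o - 3)^2*(o + 4)*(o + 1)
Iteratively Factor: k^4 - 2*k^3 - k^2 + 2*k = (k - 2)*(k^3 - k) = k*(k - 2)*(k^2 - 1) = k*(k - 2)*(k + 1)*(k - 1)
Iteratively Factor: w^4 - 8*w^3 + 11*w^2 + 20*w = (w - 4)*(w^3 - 4*w^2 - 5*w) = (w - 4)*(w + 1)*(w^2 - 5*w) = (w - 5)*(w - 4)*(w + 1)*(w)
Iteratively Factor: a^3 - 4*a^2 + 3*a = (a - 1)*(a^2 - 3*a) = (a - 3)*(a - 1)*(a)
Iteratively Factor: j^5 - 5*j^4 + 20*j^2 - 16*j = (j)*(j^4 - 5*j^3 + 20*j - 16) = j*(j - 1)*(j^3 - 4*j^2 - 4*j + 16) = j*(j - 2)*(j - 1)*(j^2 - 2*j - 8) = j*(j - 4)*(j - 2)*(j - 1)*(j + 2)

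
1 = 1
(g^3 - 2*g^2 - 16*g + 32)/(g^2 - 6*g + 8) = g + 4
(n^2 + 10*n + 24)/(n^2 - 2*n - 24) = (n + 6)/(n - 6)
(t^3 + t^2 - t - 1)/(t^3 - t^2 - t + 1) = (t + 1)/(t - 1)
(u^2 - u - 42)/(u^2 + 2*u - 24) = (u - 7)/(u - 4)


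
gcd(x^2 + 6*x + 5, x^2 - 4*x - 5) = x + 1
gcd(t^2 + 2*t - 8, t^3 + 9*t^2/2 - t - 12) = t + 4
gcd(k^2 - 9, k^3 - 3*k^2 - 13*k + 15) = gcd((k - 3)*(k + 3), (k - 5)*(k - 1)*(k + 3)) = k + 3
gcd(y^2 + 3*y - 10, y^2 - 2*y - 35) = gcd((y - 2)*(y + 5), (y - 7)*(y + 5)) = y + 5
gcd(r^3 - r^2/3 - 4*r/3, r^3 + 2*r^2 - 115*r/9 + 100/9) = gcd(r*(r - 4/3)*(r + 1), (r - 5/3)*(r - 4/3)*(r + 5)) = r - 4/3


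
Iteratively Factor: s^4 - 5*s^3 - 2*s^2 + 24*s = (s - 3)*(s^3 - 2*s^2 - 8*s) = (s - 3)*(s + 2)*(s^2 - 4*s) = s*(s - 3)*(s + 2)*(s - 4)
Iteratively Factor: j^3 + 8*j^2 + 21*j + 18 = (j + 3)*(j^2 + 5*j + 6) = (j + 3)^2*(j + 2)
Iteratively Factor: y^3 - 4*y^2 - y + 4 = (y + 1)*(y^2 - 5*y + 4) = (y - 4)*(y + 1)*(y - 1)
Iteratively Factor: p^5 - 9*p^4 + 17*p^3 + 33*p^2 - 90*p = (p)*(p^4 - 9*p^3 + 17*p^2 + 33*p - 90) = p*(p - 5)*(p^3 - 4*p^2 - 3*p + 18) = p*(p - 5)*(p + 2)*(p^2 - 6*p + 9) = p*(p - 5)*(p - 3)*(p + 2)*(p - 3)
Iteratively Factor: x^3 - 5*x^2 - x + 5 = (x + 1)*(x^2 - 6*x + 5) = (x - 5)*(x + 1)*(x - 1)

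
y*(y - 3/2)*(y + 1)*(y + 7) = y^4 + 13*y^3/2 - 5*y^2 - 21*y/2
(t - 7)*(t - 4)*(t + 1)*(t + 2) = t^4 - 8*t^3 - 3*t^2 + 62*t + 56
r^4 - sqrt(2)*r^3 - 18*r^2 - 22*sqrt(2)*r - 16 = (r - 4*sqrt(2))*(r + sqrt(2))^3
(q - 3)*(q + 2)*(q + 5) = q^3 + 4*q^2 - 11*q - 30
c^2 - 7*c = c*(c - 7)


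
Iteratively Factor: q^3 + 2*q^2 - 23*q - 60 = (q + 4)*(q^2 - 2*q - 15) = (q + 3)*(q + 4)*(q - 5)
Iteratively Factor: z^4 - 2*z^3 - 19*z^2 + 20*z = (z + 4)*(z^3 - 6*z^2 + 5*z) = z*(z + 4)*(z^2 - 6*z + 5) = z*(z - 1)*(z + 4)*(z - 5)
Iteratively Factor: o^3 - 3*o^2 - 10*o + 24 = (o - 2)*(o^2 - o - 12) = (o - 4)*(o - 2)*(o + 3)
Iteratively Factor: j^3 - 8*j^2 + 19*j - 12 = (j - 1)*(j^2 - 7*j + 12) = (j - 3)*(j - 1)*(j - 4)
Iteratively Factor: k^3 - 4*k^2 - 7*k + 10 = (k - 5)*(k^2 + k - 2) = (k - 5)*(k + 2)*(k - 1)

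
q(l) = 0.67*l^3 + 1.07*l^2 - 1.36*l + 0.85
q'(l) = 2.01*l^2 + 2.14*l - 1.36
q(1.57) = 3.95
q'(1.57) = 6.95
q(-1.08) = 2.72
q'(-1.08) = -1.33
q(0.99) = 1.20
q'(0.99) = 2.73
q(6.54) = 225.14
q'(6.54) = 98.61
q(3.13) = 27.62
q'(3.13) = 25.03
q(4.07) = 58.21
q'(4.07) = 40.65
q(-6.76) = -148.03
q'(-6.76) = 76.03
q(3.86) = 50.08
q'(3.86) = 36.85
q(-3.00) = -3.53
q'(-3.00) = 10.31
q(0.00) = 0.85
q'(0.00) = -1.36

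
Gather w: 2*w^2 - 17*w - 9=2*w^2 - 17*w - 9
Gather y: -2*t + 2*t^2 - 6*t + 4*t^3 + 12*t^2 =4*t^3 + 14*t^2 - 8*t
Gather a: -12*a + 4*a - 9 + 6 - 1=-8*a - 4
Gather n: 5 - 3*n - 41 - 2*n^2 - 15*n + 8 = -2*n^2 - 18*n - 28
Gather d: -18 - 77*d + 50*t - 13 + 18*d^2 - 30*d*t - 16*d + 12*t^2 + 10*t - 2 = 18*d^2 + d*(-30*t - 93) + 12*t^2 + 60*t - 33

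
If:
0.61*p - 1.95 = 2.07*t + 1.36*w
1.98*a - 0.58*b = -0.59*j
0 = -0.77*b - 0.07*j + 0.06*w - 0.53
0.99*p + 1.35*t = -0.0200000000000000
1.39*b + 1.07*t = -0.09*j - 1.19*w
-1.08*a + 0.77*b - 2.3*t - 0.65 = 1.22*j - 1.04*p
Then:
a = -2.14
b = -1.06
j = 6.15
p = 2.43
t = -1.80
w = 2.39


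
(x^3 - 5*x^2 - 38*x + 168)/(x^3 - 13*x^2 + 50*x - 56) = (x + 6)/(x - 2)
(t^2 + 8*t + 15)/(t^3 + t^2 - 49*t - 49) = (t^2 + 8*t + 15)/(t^3 + t^2 - 49*t - 49)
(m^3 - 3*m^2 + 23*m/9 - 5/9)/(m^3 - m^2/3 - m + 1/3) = (m - 5/3)/(m + 1)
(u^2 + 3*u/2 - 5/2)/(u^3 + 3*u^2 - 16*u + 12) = (u + 5/2)/(u^2 + 4*u - 12)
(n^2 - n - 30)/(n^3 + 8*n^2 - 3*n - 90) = (n - 6)/(n^2 + 3*n - 18)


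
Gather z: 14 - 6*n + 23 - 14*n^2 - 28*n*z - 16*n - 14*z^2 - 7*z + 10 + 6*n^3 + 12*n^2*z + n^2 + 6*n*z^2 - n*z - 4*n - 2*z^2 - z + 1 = 6*n^3 - 13*n^2 - 26*n + z^2*(6*n - 16) + z*(12*n^2 - 29*n - 8) + 48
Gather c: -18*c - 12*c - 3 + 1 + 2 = -30*c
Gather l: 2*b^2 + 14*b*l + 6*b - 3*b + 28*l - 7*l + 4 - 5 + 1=2*b^2 + 3*b + l*(14*b + 21)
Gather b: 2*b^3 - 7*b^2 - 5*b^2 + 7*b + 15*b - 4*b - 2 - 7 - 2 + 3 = 2*b^3 - 12*b^2 + 18*b - 8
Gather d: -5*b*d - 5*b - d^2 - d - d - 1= -5*b - d^2 + d*(-5*b - 2) - 1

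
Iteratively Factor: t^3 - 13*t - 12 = (t + 3)*(t^2 - 3*t - 4) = (t - 4)*(t + 3)*(t + 1)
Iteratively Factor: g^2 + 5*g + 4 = (g + 1)*(g + 4)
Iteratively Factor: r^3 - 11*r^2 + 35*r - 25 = (r - 1)*(r^2 - 10*r + 25) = (r - 5)*(r - 1)*(r - 5)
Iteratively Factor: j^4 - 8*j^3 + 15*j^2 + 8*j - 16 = (j - 4)*(j^3 - 4*j^2 - j + 4) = (j - 4)^2*(j^2 - 1) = (j - 4)^2*(j + 1)*(j - 1)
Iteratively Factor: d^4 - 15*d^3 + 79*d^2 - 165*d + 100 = (d - 5)*(d^3 - 10*d^2 + 29*d - 20) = (d - 5)*(d - 1)*(d^2 - 9*d + 20) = (d - 5)*(d - 4)*(d - 1)*(d - 5)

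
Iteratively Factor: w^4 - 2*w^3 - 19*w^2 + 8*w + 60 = (w - 2)*(w^3 - 19*w - 30) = (w - 5)*(w - 2)*(w^2 + 5*w + 6) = (w - 5)*(w - 2)*(w + 3)*(w + 2)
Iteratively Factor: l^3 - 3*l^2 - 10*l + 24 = (l - 2)*(l^2 - l - 12) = (l - 4)*(l - 2)*(l + 3)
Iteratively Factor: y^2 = (y)*(y)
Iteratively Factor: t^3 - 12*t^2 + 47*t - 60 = (t - 4)*(t^2 - 8*t + 15) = (t - 4)*(t - 3)*(t - 5)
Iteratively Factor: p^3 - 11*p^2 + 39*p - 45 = (p - 3)*(p^2 - 8*p + 15) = (p - 5)*(p - 3)*(p - 3)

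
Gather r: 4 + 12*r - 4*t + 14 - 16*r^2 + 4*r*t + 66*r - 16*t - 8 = -16*r^2 + r*(4*t + 78) - 20*t + 10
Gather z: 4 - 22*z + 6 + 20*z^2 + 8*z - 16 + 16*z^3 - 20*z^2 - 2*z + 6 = 16*z^3 - 16*z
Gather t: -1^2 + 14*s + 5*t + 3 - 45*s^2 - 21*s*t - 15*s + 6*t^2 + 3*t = -45*s^2 - s + 6*t^2 + t*(8 - 21*s) + 2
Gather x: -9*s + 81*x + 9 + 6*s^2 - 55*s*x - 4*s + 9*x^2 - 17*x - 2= 6*s^2 - 13*s + 9*x^2 + x*(64 - 55*s) + 7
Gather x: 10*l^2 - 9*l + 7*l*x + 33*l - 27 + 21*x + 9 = 10*l^2 + 24*l + x*(7*l + 21) - 18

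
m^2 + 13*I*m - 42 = (m + 6*I)*(m + 7*I)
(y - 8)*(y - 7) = y^2 - 15*y + 56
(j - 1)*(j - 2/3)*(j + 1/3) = j^3 - 4*j^2/3 + j/9 + 2/9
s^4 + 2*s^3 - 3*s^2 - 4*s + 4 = (s - 1)^2*(s + 2)^2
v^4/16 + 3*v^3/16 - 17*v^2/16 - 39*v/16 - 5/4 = (v/4 + 1/4)^2*(v - 4)*(v + 5)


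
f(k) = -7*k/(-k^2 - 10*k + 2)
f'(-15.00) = -0.30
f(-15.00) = -1.44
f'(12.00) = -0.01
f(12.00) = 0.32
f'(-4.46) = -0.21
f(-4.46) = 1.17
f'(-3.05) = -0.15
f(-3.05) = 0.92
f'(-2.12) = -0.13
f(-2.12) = 0.79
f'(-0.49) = -0.35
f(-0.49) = 0.52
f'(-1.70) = -0.13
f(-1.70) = 0.74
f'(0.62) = -0.79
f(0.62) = 0.95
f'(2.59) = -0.07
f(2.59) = 0.59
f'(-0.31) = -0.59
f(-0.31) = 0.43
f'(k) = -7*k*(2*k + 10)/(-k^2 - 10*k + 2)^2 - 7/(-k^2 - 10*k + 2)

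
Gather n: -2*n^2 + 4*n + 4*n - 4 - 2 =-2*n^2 + 8*n - 6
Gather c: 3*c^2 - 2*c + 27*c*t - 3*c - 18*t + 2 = 3*c^2 + c*(27*t - 5) - 18*t + 2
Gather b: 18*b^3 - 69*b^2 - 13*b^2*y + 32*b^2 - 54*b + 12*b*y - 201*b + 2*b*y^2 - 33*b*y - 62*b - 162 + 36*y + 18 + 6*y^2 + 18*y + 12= 18*b^3 + b^2*(-13*y - 37) + b*(2*y^2 - 21*y - 317) + 6*y^2 + 54*y - 132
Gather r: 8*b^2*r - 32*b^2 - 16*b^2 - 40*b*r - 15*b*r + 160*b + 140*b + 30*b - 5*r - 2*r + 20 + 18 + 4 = -48*b^2 + 330*b + r*(8*b^2 - 55*b - 7) + 42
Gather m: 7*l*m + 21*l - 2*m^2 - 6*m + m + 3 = 21*l - 2*m^2 + m*(7*l - 5) + 3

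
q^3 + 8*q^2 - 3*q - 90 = (q - 3)*(q + 5)*(q + 6)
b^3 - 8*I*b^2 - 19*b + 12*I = (b - 4*I)*(b - 3*I)*(b - I)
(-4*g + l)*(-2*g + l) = 8*g^2 - 6*g*l + l^2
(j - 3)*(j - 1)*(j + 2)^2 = j^4 - 9*j^2 - 4*j + 12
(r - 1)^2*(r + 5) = r^3 + 3*r^2 - 9*r + 5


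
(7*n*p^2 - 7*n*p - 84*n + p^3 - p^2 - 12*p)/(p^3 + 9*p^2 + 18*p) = (7*n*p - 28*n + p^2 - 4*p)/(p*(p + 6))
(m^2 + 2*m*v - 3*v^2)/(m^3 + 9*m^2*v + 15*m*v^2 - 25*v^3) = (m + 3*v)/(m^2 + 10*m*v + 25*v^2)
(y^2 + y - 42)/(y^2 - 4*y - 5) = (-y^2 - y + 42)/(-y^2 + 4*y + 5)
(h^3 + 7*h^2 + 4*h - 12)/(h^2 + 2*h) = h + 5 - 6/h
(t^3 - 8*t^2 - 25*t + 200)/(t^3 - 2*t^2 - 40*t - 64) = (t^2 - 25)/(t^2 + 6*t + 8)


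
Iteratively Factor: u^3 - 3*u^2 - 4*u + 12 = (u - 3)*(u^2 - 4) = (u - 3)*(u - 2)*(u + 2)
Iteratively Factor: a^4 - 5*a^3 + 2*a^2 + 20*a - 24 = (a - 3)*(a^3 - 2*a^2 - 4*a + 8) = (a - 3)*(a + 2)*(a^2 - 4*a + 4) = (a - 3)*(a - 2)*(a + 2)*(a - 2)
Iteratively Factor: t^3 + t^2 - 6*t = (t)*(t^2 + t - 6) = t*(t + 3)*(t - 2)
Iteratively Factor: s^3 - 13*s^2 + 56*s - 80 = (s - 4)*(s^2 - 9*s + 20) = (s - 5)*(s - 4)*(s - 4)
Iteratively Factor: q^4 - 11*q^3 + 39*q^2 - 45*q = (q - 5)*(q^3 - 6*q^2 + 9*q) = (q - 5)*(q - 3)*(q^2 - 3*q) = (q - 5)*(q - 3)^2*(q)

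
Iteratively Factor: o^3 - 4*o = (o)*(o^2 - 4) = o*(o - 2)*(o + 2)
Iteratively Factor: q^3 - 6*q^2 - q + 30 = (q - 5)*(q^2 - q - 6) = (q - 5)*(q - 3)*(q + 2)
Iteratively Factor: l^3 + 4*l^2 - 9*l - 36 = (l + 3)*(l^2 + l - 12) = (l - 3)*(l + 3)*(l + 4)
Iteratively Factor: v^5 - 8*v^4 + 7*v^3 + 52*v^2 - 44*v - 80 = (v - 4)*(v^4 - 4*v^3 - 9*v^2 + 16*v + 20) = (v - 4)*(v + 2)*(v^3 - 6*v^2 + 3*v + 10) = (v - 4)*(v + 1)*(v + 2)*(v^2 - 7*v + 10) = (v - 4)*(v - 2)*(v + 1)*(v + 2)*(v - 5)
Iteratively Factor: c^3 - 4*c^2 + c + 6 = (c - 3)*(c^2 - c - 2) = (c - 3)*(c + 1)*(c - 2)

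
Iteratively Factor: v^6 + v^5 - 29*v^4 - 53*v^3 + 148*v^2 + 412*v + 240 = (v + 1)*(v^5 - 29*v^3 - 24*v^2 + 172*v + 240) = (v - 5)*(v + 1)*(v^4 + 5*v^3 - 4*v^2 - 44*v - 48) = (v - 5)*(v + 1)*(v + 2)*(v^3 + 3*v^2 - 10*v - 24) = (v - 5)*(v + 1)*(v + 2)^2*(v^2 + v - 12) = (v - 5)*(v + 1)*(v + 2)^2*(v + 4)*(v - 3)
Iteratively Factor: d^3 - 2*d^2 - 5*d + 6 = (d - 1)*(d^2 - d - 6) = (d - 3)*(d - 1)*(d + 2)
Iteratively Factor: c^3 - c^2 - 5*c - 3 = (c - 3)*(c^2 + 2*c + 1) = (c - 3)*(c + 1)*(c + 1)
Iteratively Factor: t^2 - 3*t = (t - 3)*(t)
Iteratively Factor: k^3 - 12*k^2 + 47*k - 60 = (k - 4)*(k^2 - 8*k + 15) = (k - 5)*(k - 4)*(k - 3)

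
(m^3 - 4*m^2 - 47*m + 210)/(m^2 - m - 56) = (m^2 - 11*m + 30)/(m - 8)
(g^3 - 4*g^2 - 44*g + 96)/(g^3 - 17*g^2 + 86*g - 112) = (g + 6)/(g - 7)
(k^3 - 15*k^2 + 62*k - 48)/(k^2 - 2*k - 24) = (k^2 - 9*k + 8)/(k + 4)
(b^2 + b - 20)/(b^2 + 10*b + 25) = (b - 4)/(b + 5)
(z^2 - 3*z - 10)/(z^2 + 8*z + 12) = (z - 5)/(z + 6)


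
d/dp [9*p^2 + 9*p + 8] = 18*p + 9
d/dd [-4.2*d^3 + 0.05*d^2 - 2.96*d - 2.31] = -12.6*d^2 + 0.1*d - 2.96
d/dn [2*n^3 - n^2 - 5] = 2*n*(3*n - 1)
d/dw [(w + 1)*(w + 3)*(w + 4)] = 3*w^2 + 16*w + 19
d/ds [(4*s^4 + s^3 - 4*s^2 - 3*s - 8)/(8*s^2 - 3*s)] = 2*(32*s^5 - 14*s^4 - 3*s^3 + 18*s^2 + 64*s - 12)/(s^2*(64*s^2 - 48*s + 9))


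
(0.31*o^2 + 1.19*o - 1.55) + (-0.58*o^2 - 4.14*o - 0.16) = -0.27*o^2 - 2.95*o - 1.71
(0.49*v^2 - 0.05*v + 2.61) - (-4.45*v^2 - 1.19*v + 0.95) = 4.94*v^2 + 1.14*v + 1.66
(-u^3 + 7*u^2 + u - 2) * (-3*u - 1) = 3*u^4 - 20*u^3 - 10*u^2 + 5*u + 2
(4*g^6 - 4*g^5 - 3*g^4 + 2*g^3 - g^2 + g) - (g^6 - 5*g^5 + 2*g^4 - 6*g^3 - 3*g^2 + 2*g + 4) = 3*g^6 + g^5 - 5*g^4 + 8*g^3 + 2*g^2 - g - 4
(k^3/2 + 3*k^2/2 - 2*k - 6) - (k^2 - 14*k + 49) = k^3/2 + k^2/2 + 12*k - 55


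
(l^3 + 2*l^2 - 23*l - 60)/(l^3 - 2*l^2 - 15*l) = (l + 4)/l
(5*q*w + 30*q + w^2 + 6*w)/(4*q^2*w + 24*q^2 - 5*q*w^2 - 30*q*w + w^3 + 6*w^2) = (5*q + w)/(4*q^2 - 5*q*w + w^2)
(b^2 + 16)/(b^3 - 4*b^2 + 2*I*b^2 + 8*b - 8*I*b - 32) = (b - 4*I)/(b^2 - 2*b*(2 + I) + 8*I)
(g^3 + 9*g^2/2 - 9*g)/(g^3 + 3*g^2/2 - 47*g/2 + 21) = g*(2*g - 3)/(2*g^2 - 9*g + 7)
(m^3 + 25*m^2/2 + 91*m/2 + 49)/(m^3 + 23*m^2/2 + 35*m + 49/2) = (m + 2)/(m + 1)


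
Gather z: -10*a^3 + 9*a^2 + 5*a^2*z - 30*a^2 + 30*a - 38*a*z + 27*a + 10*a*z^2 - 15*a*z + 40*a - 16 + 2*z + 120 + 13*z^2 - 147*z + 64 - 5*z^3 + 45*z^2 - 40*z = -10*a^3 - 21*a^2 + 97*a - 5*z^3 + z^2*(10*a + 58) + z*(5*a^2 - 53*a - 185) + 168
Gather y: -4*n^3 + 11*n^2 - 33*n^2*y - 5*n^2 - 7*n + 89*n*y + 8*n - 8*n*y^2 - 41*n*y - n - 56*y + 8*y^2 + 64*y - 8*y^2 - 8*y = -4*n^3 + 6*n^2 - 8*n*y^2 + y*(-33*n^2 + 48*n)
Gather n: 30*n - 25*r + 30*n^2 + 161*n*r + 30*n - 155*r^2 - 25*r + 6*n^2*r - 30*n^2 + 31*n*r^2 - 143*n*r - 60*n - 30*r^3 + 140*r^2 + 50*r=6*n^2*r + n*(31*r^2 + 18*r) - 30*r^3 - 15*r^2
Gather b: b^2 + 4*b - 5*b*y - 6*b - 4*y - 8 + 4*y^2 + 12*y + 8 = b^2 + b*(-5*y - 2) + 4*y^2 + 8*y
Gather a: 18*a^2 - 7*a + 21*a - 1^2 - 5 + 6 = 18*a^2 + 14*a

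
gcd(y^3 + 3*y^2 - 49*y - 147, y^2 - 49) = y^2 - 49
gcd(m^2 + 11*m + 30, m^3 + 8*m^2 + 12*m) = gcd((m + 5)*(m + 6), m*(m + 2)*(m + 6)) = m + 6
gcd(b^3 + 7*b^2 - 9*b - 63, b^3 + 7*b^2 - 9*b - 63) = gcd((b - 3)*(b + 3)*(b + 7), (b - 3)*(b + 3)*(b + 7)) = b^3 + 7*b^2 - 9*b - 63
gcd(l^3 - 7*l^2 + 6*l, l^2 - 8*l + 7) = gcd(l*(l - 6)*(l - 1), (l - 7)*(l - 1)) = l - 1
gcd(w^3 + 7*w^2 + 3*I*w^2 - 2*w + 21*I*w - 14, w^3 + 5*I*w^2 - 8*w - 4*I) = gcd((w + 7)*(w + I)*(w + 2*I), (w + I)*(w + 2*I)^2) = w^2 + 3*I*w - 2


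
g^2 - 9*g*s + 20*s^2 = (g - 5*s)*(g - 4*s)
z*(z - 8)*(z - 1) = z^3 - 9*z^2 + 8*z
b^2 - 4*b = b*(b - 4)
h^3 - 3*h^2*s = h^2*(h - 3*s)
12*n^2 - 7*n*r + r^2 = (-4*n + r)*(-3*n + r)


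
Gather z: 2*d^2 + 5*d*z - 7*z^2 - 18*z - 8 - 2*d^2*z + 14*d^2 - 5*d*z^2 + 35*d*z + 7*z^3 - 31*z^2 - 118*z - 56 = 16*d^2 + 7*z^3 + z^2*(-5*d - 38) + z*(-2*d^2 + 40*d - 136) - 64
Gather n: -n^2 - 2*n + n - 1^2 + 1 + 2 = -n^2 - n + 2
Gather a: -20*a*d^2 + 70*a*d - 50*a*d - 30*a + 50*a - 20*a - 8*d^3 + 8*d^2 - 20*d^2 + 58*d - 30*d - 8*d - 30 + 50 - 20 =a*(-20*d^2 + 20*d) - 8*d^3 - 12*d^2 + 20*d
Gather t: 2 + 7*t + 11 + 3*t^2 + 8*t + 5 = 3*t^2 + 15*t + 18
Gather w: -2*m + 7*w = -2*m + 7*w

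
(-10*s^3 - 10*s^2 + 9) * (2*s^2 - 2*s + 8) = -20*s^5 - 60*s^3 - 62*s^2 - 18*s + 72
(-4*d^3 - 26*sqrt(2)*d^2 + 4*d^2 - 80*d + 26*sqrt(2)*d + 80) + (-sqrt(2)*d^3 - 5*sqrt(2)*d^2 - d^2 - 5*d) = -4*d^3 - sqrt(2)*d^3 - 31*sqrt(2)*d^2 + 3*d^2 - 85*d + 26*sqrt(2)*d + 80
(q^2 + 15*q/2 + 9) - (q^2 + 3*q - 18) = 9*q/2 + 27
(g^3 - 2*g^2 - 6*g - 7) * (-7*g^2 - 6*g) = -7*g^5 + 8*g^4 + 54*g^3 + 85*g^2 + 42*g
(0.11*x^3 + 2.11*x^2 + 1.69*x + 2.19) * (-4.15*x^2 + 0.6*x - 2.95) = -0.4565*x^5 - 8.6905*x^4 - 6.072*x^3 - 14.299*x^2 - 3.6715*x - 6.4605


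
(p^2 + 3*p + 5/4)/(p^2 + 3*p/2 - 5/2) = (p + 1/2)/(p - 1)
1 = 1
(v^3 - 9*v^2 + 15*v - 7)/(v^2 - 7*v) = v - 2 + 1/v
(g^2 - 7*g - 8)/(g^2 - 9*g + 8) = (g + 1)/(g - 1)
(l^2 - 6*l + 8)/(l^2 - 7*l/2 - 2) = 2*(l - 2)/(2*l + 1)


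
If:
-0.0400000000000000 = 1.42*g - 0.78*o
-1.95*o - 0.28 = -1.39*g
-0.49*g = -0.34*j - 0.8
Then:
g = -0.18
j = -2.61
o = -0.27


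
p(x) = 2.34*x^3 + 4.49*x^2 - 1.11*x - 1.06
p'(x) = 7.02*x^2 + 8.98*x - 1.11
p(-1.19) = 2.68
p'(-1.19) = -1.86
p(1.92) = 29.92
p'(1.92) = 42.01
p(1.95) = 31.20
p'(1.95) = 43.09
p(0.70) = 1.17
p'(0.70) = 8.62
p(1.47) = 14.44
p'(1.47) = 27.26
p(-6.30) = -400.97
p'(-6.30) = 220.94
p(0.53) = -0.04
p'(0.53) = 5.62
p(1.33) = 10.91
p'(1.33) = 23.25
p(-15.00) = -6871.66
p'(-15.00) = 1443.69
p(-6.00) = -338.20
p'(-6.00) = 197.73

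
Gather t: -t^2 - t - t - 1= -t^2 - 2*t - 1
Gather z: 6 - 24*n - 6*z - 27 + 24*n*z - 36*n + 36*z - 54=-60*n + z*(24*n + 30) - 75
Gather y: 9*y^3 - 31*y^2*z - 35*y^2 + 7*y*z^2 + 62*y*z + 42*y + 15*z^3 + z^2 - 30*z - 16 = 9*y^3 + y^2*(-31*z - 35) + y*(7*z^2 + 62*z + 42) + 15*z^3 + z^2 - 30*z - 16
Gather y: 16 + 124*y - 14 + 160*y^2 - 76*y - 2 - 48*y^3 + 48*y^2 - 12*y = -48*y^3 + 208*y^2 + 36*y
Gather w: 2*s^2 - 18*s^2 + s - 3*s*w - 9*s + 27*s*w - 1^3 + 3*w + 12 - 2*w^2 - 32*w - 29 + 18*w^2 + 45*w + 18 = -16*s^2 - 8*s + 16*w^2 + w*(24*s + 16)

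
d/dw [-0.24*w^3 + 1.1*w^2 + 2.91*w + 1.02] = -0.72*w^2 + 2.2*w + 2.91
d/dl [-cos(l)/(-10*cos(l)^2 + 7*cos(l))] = 10*sin(l)/(10*cos(l) - 7)^2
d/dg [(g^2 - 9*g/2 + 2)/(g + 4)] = (g^2 + 8*g - 20)/(g^2 + 8*g + 16)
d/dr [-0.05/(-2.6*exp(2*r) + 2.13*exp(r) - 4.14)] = (0.1065 - 0.26*exp(r))*exp(r)/(2.6*exp(2*r) - 2.13*exp(r) + 4.14)^2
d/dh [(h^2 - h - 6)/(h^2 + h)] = 2*(h^2 + 6*h + 3)/(h^2*(h^2 + 2*h + 1))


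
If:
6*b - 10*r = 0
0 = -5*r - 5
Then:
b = -5/3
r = -1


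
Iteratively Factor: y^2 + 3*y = (y + 3)*(y)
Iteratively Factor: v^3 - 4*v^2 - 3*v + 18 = (v + 2)*(v^2 - 6*v + 9) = (v - 3)*(v + 2)*(v - 3)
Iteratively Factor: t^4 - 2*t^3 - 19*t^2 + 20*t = (t - 5)*(t^3 + 3*t^2 - 4*t) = (t - 5)*(t + 4)*(t^2 - t) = t*(t - 5)*(t + 4)*(t - 1)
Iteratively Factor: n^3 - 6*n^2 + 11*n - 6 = (n - 3)*(n^2 - 3*n + 2) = (n - 3)*(n - 2)*(n - 1)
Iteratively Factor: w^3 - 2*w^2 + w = (w - 1)*(w^2 - w) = (w - 1)^2*(w)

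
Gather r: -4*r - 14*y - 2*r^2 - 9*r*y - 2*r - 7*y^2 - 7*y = -2*r^2 + r*(-9*y - 6) - 7*y^2 - 21*y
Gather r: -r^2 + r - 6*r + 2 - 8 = -r^2 - 5*r - 6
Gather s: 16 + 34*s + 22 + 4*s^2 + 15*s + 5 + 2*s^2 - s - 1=6*s^2 + 48*s + 42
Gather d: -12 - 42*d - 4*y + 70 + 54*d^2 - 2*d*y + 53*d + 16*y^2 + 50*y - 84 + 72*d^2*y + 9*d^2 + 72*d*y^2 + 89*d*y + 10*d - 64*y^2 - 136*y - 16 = d^2*(72*y + 63) + d*(72*y^2 + 87*y + 21) - 48*y^2 - 90*y - 42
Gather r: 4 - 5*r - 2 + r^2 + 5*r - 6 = r^2 - 4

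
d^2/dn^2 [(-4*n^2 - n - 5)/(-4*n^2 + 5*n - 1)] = 12*(16*n^3 + 32*n^2 - 52*n + 19)/(64*n^6 - 240*n^5 + 348*n^4 - 245*n^3 + 87*n^2 - 15*n + 1)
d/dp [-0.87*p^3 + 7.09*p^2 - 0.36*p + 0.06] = -2.61*p^2 + 14.18*p - 0.36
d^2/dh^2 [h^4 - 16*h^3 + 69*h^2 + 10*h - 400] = 12*h^2 - 96*h + 138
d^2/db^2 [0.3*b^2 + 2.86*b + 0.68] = 0.600000000000000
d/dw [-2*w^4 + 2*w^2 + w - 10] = -8*w^3 + 4*w + 1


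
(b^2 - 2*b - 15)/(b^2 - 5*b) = (b + 3)/b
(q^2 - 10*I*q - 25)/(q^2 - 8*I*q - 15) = (q - 5*I)/(q - 3*I)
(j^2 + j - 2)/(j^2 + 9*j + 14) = (j - 1)/(j + 7)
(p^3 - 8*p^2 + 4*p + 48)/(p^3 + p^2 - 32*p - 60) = (p - 4)/(p + 5)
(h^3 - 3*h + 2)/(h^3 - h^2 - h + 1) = (h + 2)/(h + 1)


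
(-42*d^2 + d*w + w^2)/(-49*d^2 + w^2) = (-6*d + w)/(-7*d + w)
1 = 1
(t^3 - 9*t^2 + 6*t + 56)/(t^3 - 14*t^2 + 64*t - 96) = (t^2 - 5*t - 14)/(t^2 - 10*t + 24)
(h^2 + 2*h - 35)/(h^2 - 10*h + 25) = (h + 7)/(h - 5)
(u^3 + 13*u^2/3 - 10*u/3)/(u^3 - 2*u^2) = (3*u^2 + 13*u - 10)/(3*u*(u - 2))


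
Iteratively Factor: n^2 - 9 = (n - 3)*(n + 3)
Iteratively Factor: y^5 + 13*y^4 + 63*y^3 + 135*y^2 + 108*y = (y + 3)*(y^4 + 10*y^3 + 33*y^2 + 36*y) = y*(y + 3)*(y^3 + 10*y^2 + 33*y + 36) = y*(y + 3)^2*(y^2 + 7*y + 12) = y*(y + 3)^2*(y + 4)*(y + 3)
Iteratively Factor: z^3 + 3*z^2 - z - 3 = (z - 1)*(z^2 + 4*z + 3) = (z - 1)*(z + 3)*(z + 1)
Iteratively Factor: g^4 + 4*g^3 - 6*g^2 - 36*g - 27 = (g + 1)*(g^3 + 3*g^2 - 9*g - 27) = (g + 1)*(g + 3)*(g^2 - 9) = (g - 3)*(g + 1)*(g + 3)*(g + 3)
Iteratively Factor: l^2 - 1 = (l + 1)*(l - 1)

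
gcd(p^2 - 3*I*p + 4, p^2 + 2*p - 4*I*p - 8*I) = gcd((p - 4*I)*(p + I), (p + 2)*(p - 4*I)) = p - 4*I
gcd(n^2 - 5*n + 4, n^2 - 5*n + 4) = n^2 - 5*n + 4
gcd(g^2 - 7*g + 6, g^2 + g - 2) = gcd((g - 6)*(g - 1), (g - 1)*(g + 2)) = g - 1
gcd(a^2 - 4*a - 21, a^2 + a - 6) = a + 3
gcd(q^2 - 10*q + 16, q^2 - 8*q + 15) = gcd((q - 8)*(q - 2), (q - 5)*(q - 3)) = 1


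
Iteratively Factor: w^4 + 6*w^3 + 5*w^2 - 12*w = (w + 4)*(w^3 + 2*w^2 - 3*w) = w*(w + 4)*(w^2 + 2*w - 3) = w*(w + 3)*(w + 4)*(w - 1)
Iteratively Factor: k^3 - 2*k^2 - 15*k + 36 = (k - 3)*(k^2 + k - 12) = (k - 3)*(k + 4)*(k - 3)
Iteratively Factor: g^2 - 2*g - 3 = (g - 3)*(g + 1)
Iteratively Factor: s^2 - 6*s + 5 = (s - 5)*(s - 1)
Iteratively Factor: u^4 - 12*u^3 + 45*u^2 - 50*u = (u - 2)*(u^3 - 10*u^2 + 25*u) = u*(u - 2)*(u^2 - 10*u + 25) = u*(u - 5)*(u - 2)*(u - 5)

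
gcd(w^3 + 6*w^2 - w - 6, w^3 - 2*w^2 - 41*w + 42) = w^2 + 5*w - 6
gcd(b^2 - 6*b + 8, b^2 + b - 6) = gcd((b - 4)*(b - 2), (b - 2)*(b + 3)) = b - 2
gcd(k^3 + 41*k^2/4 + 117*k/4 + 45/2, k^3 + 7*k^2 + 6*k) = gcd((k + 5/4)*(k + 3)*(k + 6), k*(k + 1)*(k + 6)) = k + 6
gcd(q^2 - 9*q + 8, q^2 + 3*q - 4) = q - 1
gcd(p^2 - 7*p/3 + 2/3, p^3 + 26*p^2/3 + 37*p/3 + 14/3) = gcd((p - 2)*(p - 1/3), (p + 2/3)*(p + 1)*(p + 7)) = 1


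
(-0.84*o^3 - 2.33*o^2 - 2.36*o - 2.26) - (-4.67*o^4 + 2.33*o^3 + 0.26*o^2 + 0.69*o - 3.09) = 4.67*o^4 - 3.17*o^3 - 2.59*o^2 - 3.05*o + 0.83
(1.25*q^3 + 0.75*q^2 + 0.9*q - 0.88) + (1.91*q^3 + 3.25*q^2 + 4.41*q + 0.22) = 3.16*q^3 + 4.0*q^2 + 5.31*q - 0.66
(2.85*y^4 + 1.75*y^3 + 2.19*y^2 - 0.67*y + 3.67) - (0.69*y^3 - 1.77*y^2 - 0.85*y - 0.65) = 2.85*y^4 + 1.06*y^3 + 3.96*y^2 + 0.18*y + 4.32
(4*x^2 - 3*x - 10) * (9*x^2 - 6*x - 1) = 36*x^4 - 51*x^3 - 76*x^2 + 63*x + 10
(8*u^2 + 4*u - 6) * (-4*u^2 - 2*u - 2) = -32*u^4 - 32*u^3 + 4*u + 12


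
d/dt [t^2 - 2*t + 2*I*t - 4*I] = 2*t - 2 + 2*I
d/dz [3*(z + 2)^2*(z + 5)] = 9*(z + 2)*(z + 4)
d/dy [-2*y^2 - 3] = -4*y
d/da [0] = 0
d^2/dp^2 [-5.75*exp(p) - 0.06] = -5.75*exp(p)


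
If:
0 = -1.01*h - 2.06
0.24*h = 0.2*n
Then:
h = -2.04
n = -2.45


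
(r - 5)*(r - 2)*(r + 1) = r^3 - 6*r^2 + 3*r + 10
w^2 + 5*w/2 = w*(w + 5/2)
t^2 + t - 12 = (t - 3)*(t + 4)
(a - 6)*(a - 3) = a^2 - 9*a + 18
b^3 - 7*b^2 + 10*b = b*(b - 5)*(b - 2)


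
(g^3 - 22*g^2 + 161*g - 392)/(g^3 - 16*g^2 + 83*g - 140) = (g^2 - 15*g + 56)/(g^2 - 9*g + 20)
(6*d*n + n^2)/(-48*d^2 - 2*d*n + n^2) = -n/(8*d - n)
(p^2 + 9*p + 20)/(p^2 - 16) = (p + 5)/(p - 4)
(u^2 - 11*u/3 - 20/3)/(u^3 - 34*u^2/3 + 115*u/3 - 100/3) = (3*u + 4)/(3*u^2 - 19*u + 20)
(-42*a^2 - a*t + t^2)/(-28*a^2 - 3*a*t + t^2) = (6*a + t)/(4*a + t)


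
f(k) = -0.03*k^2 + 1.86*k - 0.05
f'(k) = 1.86 - 0.06*k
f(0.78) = 1.38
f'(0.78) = 1.81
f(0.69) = 1.22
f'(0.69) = 1.82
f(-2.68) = -5.25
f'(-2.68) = 2.02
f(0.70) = 1.24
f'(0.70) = 1.82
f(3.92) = 6.78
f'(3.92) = 1.62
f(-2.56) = -5.01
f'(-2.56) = 2.01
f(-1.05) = -2.04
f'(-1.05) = 1.92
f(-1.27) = -2.46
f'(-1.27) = 1.94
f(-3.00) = -5.90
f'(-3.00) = 2.04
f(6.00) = 10.03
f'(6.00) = 1.50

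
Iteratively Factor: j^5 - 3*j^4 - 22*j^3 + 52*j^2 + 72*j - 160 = (j + 2)*(j^4 - 5*j^3 - 12*j^2 + 76*j - 80) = (j - 2)*(j + 2)*(j^3 - 3*j^2 - 18*j + 40) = (j - 2)^2*(j + 2)*(j^2 - j - 20) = (j - 2)^2*(j + 2)*(j + 4)*(j - 5)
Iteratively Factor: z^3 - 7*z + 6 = (z - 1)*(z^2 + z - 6) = (z - 2)*(z - 1)*(z + 3)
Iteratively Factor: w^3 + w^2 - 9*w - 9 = (w - 3)*(w^2 + 4*w + 3) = (w - 3)*(w + 3)*(w + 1)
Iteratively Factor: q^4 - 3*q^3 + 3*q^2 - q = (q - 1)*(q^3 - 2*q^2 + q) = q*(q - 1)*(q^2 - 2*q + 1) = q*(q - 1)^2*(q - 1)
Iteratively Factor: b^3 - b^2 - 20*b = (b - 5)*(b^2 + 4*b) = (b - 5)*(b + 4)*(b)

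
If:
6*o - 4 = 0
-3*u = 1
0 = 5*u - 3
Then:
No Solution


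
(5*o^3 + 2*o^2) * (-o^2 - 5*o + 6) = -5*o^5 - 27*o^4 + 20*o^3 + 12*o^2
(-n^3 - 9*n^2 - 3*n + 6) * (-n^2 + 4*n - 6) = n^5 + 5*n^4 - 27*n^3 + 36*n^2 + 42*n - 36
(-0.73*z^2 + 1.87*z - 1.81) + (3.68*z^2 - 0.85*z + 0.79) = 2.95*z^2 + 1.02*z - 1.02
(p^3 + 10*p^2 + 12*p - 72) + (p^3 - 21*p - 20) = 2*p^3 + 10*p^2 - 9*p - 92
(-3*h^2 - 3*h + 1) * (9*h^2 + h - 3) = -27*h^4 - 30*h^3 + 15*h^2 + 10*h - 3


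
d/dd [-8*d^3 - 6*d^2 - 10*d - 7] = -24*d^2 - 12*d - 10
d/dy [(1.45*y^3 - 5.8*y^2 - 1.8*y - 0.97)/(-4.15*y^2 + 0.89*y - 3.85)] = (-6.0175*y^4 + 2.581*y^3 - 29.3795*y^2 + 36.609*y + 7.7933)/(17.2225*y^4 - 7.387*y^3 + 32.7471*y^2 - 6.853*y + 14.8225)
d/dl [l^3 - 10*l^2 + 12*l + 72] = 3*l^2 - 20*l + 12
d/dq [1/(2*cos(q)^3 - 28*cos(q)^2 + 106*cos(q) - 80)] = (3*cos(q)^2 - 28*cos(q) + 53)*sin(q)/(2*(cos(q)^3 - 14*cos(q)^2 + 53*cos(q) - 40)^2)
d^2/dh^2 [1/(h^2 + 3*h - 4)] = 2*(-h^2 - 3*h + (2*h + 3)^2 + 4)/(h^2 + 3*h - 4)^3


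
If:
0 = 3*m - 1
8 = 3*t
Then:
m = 1/3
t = 8/3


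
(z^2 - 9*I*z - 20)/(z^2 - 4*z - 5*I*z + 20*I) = (z - 4*I)/(z - 4)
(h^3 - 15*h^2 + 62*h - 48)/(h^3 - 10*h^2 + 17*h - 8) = (h - 6)/(h - 1)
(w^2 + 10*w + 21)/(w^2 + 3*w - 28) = (w + 3)/(w - 4)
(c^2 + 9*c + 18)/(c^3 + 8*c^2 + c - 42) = (c + 6)/(c^2 + 5*c - 14)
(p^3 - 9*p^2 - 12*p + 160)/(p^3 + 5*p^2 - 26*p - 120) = (p - 8)/(p + 6)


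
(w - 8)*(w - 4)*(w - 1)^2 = w^4 - 14*w^3 + 57*w^2 - 76*w + 32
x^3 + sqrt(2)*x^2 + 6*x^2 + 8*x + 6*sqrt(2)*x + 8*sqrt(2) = (x + 2)*(x + 4)*(x + sqrt(2))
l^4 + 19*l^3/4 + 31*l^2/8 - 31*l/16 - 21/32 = (l - 1/2)*(l + 1/4)*(l + 3/2)*(l + 7/2)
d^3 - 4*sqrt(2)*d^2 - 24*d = d*(d - 6*sqrt(2))*(d + 2*sqrt(2))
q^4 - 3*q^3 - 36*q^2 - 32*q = q*(q - 8)*(q + 1)*(q + 4)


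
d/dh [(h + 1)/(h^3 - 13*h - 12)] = (1 - 2*h)/(h^4 - 2*h^3 - 23*h^2 + 24*h + 144)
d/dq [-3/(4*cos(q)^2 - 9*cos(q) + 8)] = 3*(9 - 8*cos(q))*sin(q)/(4*cos(q)^2 - 9*cos(q) + 8)^2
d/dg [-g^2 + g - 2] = 1 - 2*g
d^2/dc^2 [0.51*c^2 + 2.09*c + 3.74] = 1.02000000000000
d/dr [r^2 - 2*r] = 2*r - 2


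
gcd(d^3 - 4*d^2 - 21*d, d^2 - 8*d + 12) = 1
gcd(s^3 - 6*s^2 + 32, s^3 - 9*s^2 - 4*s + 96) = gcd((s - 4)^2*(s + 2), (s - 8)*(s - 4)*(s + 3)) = s - 4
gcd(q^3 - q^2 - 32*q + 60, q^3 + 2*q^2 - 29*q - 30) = q^2 + q - 30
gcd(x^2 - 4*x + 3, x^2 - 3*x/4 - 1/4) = x - 1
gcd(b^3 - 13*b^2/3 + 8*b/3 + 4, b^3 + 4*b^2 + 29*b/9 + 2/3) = b + 2/3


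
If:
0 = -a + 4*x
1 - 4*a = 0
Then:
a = 1/4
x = 1/16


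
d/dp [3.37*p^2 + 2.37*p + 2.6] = 6.74*p + 2.37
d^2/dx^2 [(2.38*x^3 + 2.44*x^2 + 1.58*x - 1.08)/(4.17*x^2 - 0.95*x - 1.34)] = (1.13686837721616e-13*x^4 + 105.174872*x^3 - 12.69624*x^2 + 104.284032*x - 9.2792)/(72.511713*x^6 - 49.558365*x^5 - 58.613103*x^4 + 30.993085*x^3 + 18.834906*x^2 - 5.11746*x - 2.406104)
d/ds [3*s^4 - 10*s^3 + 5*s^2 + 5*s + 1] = 12*s^3 - 30*s^2 + 10*s + 5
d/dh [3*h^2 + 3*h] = 6*h + 3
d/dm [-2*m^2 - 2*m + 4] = -4*m - 2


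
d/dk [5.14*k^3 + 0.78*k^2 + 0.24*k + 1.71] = 15.42*k^2 + 1.56*k + 0.24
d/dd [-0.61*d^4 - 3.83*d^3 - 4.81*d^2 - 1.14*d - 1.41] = -2.44*d^3 - 11.49*d^2 - 9.62*d - 1.14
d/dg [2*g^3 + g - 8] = 6*g^2 + 1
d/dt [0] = 0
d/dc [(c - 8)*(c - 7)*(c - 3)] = 3*c^2 - 36*c + 101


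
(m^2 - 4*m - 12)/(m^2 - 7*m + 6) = (m + 2)/(m - 1)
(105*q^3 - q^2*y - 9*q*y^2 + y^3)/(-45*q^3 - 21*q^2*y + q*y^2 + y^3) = (-7*q + y)/(3*q + y)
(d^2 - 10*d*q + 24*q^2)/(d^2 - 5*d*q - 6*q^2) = (d - 4*q)/(d + q)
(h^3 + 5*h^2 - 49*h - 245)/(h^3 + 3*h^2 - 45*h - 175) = (h + 7)/(h + 5)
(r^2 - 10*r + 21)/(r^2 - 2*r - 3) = (r - 7)/(r + 1)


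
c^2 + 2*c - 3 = (c - 1)*(c + 3)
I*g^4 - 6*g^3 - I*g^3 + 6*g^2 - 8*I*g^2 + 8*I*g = g*(g + 2*I)*(g + 4*I)*(I*g - I)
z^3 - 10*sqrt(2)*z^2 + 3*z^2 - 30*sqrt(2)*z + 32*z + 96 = (z + 3)*(z - 8*sqrt(2))*(z - 2*sqrt(2))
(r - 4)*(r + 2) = r^2 - 2*r - 8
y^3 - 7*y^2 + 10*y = y*(y - 5)*(y - 2)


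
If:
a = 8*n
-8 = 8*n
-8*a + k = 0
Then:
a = -8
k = -64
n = -1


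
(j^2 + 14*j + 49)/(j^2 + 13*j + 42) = (j + 7)/(j + 6)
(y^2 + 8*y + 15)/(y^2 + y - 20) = (y + 3)/(y - 4)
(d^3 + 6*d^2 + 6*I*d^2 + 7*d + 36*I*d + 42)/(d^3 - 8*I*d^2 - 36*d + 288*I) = (d^2 + 6*I*d + 7)/(d^2 + d*(-6 - 8*I) + 48*I)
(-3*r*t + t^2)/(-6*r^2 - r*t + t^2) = t/(2*r + t)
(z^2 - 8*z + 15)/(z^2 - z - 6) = (z - 5)/(z + 2)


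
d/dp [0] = 0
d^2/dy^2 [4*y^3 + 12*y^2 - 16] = 24*y + 24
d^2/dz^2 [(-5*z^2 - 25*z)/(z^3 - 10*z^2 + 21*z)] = 10*(-z^3 - 15*z^2 + 213*z - 605)/(z^6 - 30*z^5 + 363*z^4 - 2260*z^3 + 7623*z^2 - 13230*z + 9261)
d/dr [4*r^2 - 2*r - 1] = 8*r - 2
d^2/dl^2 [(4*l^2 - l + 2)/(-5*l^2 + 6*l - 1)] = 10*(-19*l^3 - 18*l^2 + 33*l - 12)/(125*l^6 - 450*l^5 + 615*l^4 - 396*l^3 + 123*l^2 - 18*l + 1)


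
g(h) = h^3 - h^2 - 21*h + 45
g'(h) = 3*h^2 - 2*h - 21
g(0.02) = 44.58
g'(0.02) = -21.04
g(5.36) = 57.70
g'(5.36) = 54.47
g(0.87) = 26.63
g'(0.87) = -20.47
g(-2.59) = 75.31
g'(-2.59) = 4.30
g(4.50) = 21.38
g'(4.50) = 30.75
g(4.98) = 39.13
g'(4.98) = 43.44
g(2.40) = 2.66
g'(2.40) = -8.52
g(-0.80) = 60.65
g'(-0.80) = -17.48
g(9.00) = 504.00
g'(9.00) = 204.00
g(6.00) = 99.00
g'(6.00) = 75.00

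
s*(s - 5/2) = s^2 - 5*s/2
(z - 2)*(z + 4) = z^2 + 2*z - 8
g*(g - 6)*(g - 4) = g^3 - 10*g^2 + 24*g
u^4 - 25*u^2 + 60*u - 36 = (u - 3)*(u - 2)*(u - 1)*(u + 6)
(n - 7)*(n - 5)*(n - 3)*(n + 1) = n^4 - 14*n^3 + 56*n^2 - 34*n - 105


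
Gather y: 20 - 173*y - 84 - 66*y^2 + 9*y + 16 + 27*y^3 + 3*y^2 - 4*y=27*y^3 - 63*y^2 - 168*y - 48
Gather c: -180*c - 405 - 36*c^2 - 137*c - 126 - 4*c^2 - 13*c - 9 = -40*c^2 - 330*c - 540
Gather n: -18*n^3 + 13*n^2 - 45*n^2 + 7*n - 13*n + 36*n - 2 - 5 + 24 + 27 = -18*n^3 - 32*n^2 + 30*n + 44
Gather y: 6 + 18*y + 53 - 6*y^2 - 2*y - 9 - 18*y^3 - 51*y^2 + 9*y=-18*y^3 - 57*y^2 + 25*y + 50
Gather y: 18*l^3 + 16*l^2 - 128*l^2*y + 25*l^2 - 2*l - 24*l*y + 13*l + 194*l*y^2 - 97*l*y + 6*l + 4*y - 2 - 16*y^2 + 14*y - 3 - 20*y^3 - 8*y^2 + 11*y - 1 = 18*l^3 + 41*l^2 + 17*l - 20*y^3 + y^2*(194*l - 24) + y*(-128*l^2 - 121*l + 29) - 6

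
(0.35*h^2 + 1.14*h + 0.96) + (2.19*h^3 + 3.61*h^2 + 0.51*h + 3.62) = 2.19*h^3 + 3.96*h^2 + 1.65*h + 4.58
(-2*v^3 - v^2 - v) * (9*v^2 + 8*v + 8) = -18*v^5 - 25*v^4 - 33*v^3 - 16*v^2 - 8*v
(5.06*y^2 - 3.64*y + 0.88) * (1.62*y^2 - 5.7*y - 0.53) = 8.1972*y^4 - 34.7388*y^3 + 19.4918*y^2 - 3.0868*y - 0.4664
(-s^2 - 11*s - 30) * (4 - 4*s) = 4*s^3 + 40*s^2 + 76*s - 120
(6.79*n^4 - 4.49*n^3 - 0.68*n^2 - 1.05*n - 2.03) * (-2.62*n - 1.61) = -17.7898*n^5 + 0.831900000000001*n^4 + 9.0105*n^3 + 3.8458*n^2 + 7.0091*n + 3.2683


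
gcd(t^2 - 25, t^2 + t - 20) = t + 5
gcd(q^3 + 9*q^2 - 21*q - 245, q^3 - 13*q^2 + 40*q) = q - 5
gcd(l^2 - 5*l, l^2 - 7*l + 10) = l - 5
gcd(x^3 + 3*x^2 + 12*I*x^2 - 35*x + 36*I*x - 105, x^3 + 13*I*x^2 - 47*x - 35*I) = x^2 + 12*I*x - 35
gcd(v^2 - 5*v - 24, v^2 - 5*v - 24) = v^2 - 5*v - 24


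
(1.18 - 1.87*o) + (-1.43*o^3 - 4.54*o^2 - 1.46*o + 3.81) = -1.43*o^3 - 4.54*o^2 - 3.33*o + 4.99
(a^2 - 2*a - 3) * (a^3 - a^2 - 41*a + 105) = a^5 - 3*a^4 - 42*a^3 + 190*a^2 - 87*a - 315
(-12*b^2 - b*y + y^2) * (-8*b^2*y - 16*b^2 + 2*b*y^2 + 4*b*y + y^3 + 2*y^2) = 96*b^4*y + 192*b^4 - 16*b^3*y^2 - 32*b^3*y - 22*b^2*y^3 - 44*b^2*y^2 + b*y^4 + 2*b*y^3 + y^5 + 2*y^4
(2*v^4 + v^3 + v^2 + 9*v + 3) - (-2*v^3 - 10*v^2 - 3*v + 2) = 2*v^4 + 3*v^3 + 11*v^2 + 12*v + 1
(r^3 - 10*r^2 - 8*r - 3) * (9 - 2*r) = -2*r^4 + 29*r^3 - 74*r^2 - 66*r - 27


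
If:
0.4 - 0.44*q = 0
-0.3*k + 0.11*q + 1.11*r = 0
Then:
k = 3.7*r + 0.333333333333333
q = 0.91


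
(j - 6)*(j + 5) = j^2 - j - 30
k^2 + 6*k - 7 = (k - 1)*(k + 7)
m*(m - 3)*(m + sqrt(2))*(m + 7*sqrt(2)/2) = m^4 - 3*m^3 + 9*sqrt(2)*m^3/2 - 27*sqrt(2)*m^2/2 + 7*m^2 - 21*m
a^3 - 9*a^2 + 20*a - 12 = (a - 6)*(a - 2)*(a - 1)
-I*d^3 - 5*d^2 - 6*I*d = d*(d - 6*I)*(-I*d + 1)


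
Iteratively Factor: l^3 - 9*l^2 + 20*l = (l - 4)*(l^2 - 5*l) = l*(l - 4)*(l - 5)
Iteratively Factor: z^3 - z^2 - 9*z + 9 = (z - 1)*(z^2 - 9) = (z - 3)*(z - 1)*(z + 3)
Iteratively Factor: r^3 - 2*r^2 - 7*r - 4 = (r + 1)*(r^2 - 3*r - 4) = (r + 1)^2*(r - 4)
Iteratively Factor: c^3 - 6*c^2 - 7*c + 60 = (c + 3)*(c^2 - 9*c + 20) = (c - 4)*(c + 3)*(c - 5)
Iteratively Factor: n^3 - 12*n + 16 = (n - 2)*(n^2 + 2*n - 8) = (n - 2)*(n + 4)*(n - 2)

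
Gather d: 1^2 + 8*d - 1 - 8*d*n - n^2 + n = d*(8 - 8*n) - n^2 + n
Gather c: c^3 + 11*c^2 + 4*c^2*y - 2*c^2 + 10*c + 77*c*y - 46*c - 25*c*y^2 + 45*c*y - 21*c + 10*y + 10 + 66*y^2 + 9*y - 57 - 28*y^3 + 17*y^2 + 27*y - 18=c^3 + c^2*(4*y + 9) + c*(-25*y^2 + 122*y - 57) - 28*y^3 + 83*y^2 + 46*y - 65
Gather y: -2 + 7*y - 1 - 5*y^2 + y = -5*y^2 + 8*y - 3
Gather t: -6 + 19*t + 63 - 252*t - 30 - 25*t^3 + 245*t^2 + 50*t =-25*t^3 + 245*t^2 - 183*t + 27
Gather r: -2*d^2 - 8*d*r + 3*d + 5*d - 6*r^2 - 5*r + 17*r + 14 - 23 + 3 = -2*d^2 + 8*d - 6*r^2 + r*(12 - 8*d) - 6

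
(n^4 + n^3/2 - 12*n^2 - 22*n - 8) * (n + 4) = n^5 + 9*n^4/2 - 10*n^3 - 70*n^2 - 96*n - 32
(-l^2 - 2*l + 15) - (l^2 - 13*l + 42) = -2*l^2 + 11*l - 27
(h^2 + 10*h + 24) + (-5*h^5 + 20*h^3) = -5*h^5 + 20*h^3 + h^2 + 10*h + 24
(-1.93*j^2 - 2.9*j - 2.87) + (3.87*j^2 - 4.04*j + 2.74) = 1.94*j^2 - 6.94*j - 0.13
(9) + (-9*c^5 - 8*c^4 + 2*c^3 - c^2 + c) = -9*c^5 - 8*c^4 + 2*c^3 - c^2 + c + 9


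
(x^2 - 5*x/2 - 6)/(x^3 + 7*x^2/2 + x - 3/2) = (2*x^2 - 5*x - 12)/(2*x^3 + 7*x^2 + 2*x - 3)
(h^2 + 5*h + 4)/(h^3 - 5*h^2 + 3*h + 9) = (h + 4)/(h^2 - 6*h + 9)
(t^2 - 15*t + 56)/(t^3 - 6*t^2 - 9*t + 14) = (t - 8)/(t^2 + t - 2)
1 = 1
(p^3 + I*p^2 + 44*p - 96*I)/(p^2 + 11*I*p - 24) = (p^2 - 7*I*p - 12)/(p + 3*I)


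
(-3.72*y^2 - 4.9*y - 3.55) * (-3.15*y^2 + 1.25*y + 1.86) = 11.718*y^4 + 10.785*y^3 - 1.8617*y^2 - 13.5515*y - 6.603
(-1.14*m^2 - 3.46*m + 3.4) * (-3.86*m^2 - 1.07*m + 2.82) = 4.4004*m^4 + 14.5754*m^3 - 12.6366*m^2 - 13.3952*m + 9.588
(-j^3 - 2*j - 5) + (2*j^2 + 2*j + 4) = -j^3 + 2*j^2 - 1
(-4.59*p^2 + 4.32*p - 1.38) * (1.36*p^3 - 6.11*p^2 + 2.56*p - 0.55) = -6.2424*p^5 + 33.9201*p^4 - 40.0224*p^3 + 22.0155*p^2 - 5.9088*p + 0.759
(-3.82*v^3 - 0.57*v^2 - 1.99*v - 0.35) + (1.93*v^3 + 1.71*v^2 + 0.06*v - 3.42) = -1.89*v^3 + 1.14*v^2 - 1.93*v - 3.77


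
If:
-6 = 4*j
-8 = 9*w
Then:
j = -3/2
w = -8/9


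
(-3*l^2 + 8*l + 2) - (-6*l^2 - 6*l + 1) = 3*l^2 + 14*l + 1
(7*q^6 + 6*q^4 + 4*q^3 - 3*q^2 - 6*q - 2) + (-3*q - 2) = 7*q^6 + 6*q^4 + 4*q^3 - 3*q^2 - 9*q - 4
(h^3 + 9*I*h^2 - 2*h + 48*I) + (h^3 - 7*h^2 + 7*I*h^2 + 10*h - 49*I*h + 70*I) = 2*h^3 - 7*h^2 + 16*I*h^2 + 8*h - 49*I*h + 118*I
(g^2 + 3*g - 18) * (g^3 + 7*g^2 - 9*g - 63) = g^5 + 10*g^4 - 6*g^3 - 216*g^2 - 27*g + 1134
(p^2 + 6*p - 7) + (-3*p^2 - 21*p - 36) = -2*p^2 - 15*p - 43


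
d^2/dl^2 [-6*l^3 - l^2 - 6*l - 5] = -36*l - 2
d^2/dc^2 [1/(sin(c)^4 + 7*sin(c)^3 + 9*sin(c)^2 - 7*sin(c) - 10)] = (-16*sin(c)^6/cos(c)^4 - 161*sin(c)^5/cos(c)^4 + 651*sin(c)/cos(c)^2 - 763*sin(c)/cos(c)^4 - 545*tan(c)^4 + 181/cos(c)^2 - 459/cos(c)^4)/((sin(c) + 2)^3*(sin(c) + 5)^3)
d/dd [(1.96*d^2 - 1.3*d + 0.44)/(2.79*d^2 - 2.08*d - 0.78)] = (-0.449800000000002*d^2 - 5.5128*d + 1.9292)/(7.7841*d^4 - 11.6064*d^3 - 0.0259999999999998*d^2 + 3.2448*d + 0.6084)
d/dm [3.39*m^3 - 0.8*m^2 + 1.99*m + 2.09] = 10.17*m^2 - 1.6*m + 1.99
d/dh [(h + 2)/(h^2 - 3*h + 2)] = (h^2 - 3*h - (h + 2)*(2*h - 3) + 2)/(h^2 - 3*h + 2)^2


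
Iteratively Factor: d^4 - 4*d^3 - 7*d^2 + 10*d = (d - 1)*(d^3 - 3*d^2 - 10*d) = d*(d - 1)*(d^2 - 3*d - 10) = d*(d - 1)*(d + 2)*(d - 5)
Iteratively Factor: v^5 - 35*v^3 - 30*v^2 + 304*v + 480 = (v + 4)*(v^4 - 4*v^3 - 19*v^2 + 46*v + 120) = (v + 3)*(v + 4)*(v^3 - 7*v^2 + 2*v + 40) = (v - 4)*(v + 3)*(v + 4)*(v^2 - 3*v - 10) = (v - 5)*(v - 4)*(v + 3)*(v + 4)*(v + 2)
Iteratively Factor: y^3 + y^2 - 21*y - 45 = (y + 3)*(y^2 - 2*y - 15) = (y + 3)^2*(y - 5)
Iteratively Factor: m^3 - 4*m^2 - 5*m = (m + 1)*(m^2 - 5*m) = m*(m + 1)*(m - 5)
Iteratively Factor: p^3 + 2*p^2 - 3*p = (p)*(p^2 + 2*p - 3) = p*(p + 3)*(p - 1)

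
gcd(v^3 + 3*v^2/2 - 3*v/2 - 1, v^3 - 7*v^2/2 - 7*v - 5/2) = v + 1/2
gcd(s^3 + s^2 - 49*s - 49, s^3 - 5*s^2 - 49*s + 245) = s^2 - 49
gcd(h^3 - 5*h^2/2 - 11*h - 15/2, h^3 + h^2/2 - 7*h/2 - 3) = h^2 + 5*h/2 + 3/2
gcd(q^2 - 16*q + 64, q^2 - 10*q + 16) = q - 8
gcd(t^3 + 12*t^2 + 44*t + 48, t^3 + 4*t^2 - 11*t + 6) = t + 6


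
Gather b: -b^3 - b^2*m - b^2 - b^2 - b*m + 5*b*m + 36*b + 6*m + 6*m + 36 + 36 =-b^3 + b^2*(-m - 2) + b*(4*m + 36) + 12*m + 72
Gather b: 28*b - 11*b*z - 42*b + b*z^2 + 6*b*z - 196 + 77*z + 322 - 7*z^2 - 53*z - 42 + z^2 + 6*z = b*(z^2 - 5*z - 14) - 6*z^2 + 30*z + 84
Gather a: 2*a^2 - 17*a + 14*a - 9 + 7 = 2*a^2 - 3*a - 2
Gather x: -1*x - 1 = -x - 1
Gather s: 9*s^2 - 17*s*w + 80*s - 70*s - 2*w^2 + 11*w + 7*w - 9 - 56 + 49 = 9*s^2 + s*(10 - 17*w) - 2*w^2 + 18*w - 16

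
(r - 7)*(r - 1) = r^2 - 8*r + 7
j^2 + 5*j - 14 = (j - 2)*(j + 7)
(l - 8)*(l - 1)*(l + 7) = l^3 - 2*l^2 - 55*l + 56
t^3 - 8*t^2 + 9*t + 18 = (t - 6)*(t - 3)*(t + 1)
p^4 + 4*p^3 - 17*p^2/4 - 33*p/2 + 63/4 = (p - 3/2)*(p - 1)*(p + 3)*(p + 7/2)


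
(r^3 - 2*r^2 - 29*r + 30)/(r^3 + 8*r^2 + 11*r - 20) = (r - 6)/(r + 4)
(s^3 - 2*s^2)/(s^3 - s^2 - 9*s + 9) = s^2*(s - 2)/(s^3 - s^2 - 9*s + 9)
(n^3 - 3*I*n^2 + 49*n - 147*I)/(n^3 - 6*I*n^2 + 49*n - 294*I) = (n - 3*I)/(n - 6*I)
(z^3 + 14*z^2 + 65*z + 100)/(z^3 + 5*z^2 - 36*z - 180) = (z^2 + 9*z + 20)/(z^2 - 36)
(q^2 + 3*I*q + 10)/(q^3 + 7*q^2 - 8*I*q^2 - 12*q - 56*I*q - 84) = (q + 5*I)/(q^2 + q*(7 - 6*I) - 42*I)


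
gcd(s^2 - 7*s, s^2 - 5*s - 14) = s - 7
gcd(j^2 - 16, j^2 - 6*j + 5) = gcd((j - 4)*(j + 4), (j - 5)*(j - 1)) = 1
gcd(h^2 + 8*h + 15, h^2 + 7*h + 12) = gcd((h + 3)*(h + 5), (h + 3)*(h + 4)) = h + 3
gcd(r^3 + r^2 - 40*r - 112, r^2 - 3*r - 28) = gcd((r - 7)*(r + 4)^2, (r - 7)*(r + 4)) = r^2 - 3*r - 28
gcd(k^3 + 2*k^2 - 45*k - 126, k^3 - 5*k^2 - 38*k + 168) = k^2 - k - 42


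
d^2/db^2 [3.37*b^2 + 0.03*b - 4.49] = 6.74000000000000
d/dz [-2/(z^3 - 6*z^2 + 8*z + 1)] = 2*(3*z^2 - 12*z + 8)/(z^3 - 6*z^2 + 8*z + 1)^2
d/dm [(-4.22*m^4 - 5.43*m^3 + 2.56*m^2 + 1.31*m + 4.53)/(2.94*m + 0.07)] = (-37.2204*m^4 - 33.11*m^3 + 6.3861*m^2 + 0.3584*m - 13.2265)/(8.6436*m^2 + 0.4116*m + 0.0049)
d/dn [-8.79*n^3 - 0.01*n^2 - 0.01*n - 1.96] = -26.37*n^2 - 0.02*n - 0.01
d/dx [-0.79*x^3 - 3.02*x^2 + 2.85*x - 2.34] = -2.37*x^2 - 6.04*x + 2.85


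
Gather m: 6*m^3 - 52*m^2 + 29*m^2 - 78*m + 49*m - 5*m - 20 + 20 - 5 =6*m^3 - 23*m^2 - 34*m - 5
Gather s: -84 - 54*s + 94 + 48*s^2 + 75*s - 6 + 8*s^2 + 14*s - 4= 56*s^2 + 35*s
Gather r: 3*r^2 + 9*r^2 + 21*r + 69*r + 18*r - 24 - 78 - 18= 12*r^2 + 108*r - 120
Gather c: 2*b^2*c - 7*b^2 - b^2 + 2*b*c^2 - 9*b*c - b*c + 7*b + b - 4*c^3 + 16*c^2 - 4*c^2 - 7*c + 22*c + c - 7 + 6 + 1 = -8*b^2 + 8*b - 4*c^3 + c^2*(2*b + 12) + c*(2*b^2 - 10*b + 16)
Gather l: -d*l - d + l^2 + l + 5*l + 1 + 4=-d + l^2 + l*(6 - d) + 5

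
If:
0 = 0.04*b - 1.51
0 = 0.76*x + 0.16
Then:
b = 37.75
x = -0.21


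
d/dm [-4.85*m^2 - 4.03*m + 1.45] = -9.7*m - 4.03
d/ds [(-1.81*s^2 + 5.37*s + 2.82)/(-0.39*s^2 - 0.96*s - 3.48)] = (3.8319*s^2 + 14.7972*s - 15.9804)/(0.1521*s^4 + 0.7488*s^3 + 3.636*s^2 + 6.6816*s + 12.1104)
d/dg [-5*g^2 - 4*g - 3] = -10*g - 4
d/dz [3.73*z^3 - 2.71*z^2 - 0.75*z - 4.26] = 11.19*z^2 - 5.42*z - 0.75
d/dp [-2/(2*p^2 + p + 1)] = 2*(4*p + 1)/(2*p^2 + p + 1)^2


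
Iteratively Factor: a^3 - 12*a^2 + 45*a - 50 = (a - 5)*(a^2 - 7*a + 10) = (a - 5)^2*(a - 2)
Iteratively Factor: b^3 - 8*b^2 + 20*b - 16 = (b - 2)*(b^2 - 6*b + 8) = (b - 2)^2*(b - 4)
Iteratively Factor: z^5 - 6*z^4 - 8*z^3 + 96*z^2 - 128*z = (z - 4)*(z^4 - 2*z^3 - 16*z^2 + 32*z) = (z - 4)*(z - 2)*(z^3 - 16*z) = z*(z - 4)*(z - 2)*(z^2 - 16) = z*(z - 4)^2*(z - 2)*(z + 4)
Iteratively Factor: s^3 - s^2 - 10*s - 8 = (s - 4)*(s^2 + 3*s + 2) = (s - 4)*(s + 1)*(s + 2)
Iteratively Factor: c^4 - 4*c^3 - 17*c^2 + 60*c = (c)*(c^3 - 4*c^2 - 17*c + 60) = c*(c + 4)*(c^2 - 8*c + 15) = c*(c - 5)*(c + 4)*(c - 3)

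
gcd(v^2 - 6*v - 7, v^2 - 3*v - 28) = v - 7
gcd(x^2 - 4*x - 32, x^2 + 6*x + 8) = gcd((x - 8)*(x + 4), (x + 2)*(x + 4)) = x + 4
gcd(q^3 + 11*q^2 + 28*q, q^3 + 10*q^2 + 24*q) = q^2 + 4*q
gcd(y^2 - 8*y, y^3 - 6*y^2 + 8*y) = y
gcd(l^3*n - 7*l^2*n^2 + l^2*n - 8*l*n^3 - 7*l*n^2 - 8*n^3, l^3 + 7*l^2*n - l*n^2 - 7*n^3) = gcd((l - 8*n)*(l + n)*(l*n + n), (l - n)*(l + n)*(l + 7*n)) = l + n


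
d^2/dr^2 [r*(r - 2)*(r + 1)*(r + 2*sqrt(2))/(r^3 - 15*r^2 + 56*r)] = 8*(7*sqrt(2)*r^3 + 38*r^3 - 588*r^2 - 87*sqrt(2)*r^2 + 129*sqrt(2)*r + 2436*r - 1204 + 979*sqrt(2))/(r^6 - 45*r^5 + 843*r^4 - 8415*r^3 + 47208*r^2 - 141120*r + 175616)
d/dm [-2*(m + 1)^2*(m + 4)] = 6*(-m - 3)*(m + 1)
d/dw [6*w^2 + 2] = 12*w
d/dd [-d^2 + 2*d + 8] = 2 - 2*d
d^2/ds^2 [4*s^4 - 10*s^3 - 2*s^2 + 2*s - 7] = 48*s^2 - 60*s - 4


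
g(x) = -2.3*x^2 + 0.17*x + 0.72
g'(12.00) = -55.03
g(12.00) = -328.44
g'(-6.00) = 27.77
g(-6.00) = -83.10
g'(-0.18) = 1.00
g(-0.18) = 0.61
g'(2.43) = -11.01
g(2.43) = -12.45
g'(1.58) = -7.10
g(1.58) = -4.75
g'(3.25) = -14.78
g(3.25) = -23.02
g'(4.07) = -18.55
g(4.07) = -36.69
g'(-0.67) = 3.25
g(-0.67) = -0.43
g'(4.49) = -20.48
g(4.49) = -44.88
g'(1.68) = -7.56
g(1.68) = -5.49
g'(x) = 0.17 - 4.6*x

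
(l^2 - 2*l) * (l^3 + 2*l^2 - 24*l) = l^5 - 28*l^3 + 48*l^2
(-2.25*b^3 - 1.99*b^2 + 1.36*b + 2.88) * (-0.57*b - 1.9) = 1.2825*b^4 + 5.4093*b^3 + 3.0058*b^2 - 4.2256*b - 5.472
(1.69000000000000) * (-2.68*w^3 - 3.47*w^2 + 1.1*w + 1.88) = -4.5292*w^3 - 5.8643*w^2 + 1.859*w + 3.1772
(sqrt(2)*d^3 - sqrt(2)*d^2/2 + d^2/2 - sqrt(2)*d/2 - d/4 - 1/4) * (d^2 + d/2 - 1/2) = sqrt(2)*d^5 + d^4/2 - 5*sqrt(2)*d^3/4 - 5*d^2/8 + sqrt(2)*d/4 + 1/8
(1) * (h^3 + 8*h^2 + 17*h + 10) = h^3 + 8*h^2 + 17*h + 10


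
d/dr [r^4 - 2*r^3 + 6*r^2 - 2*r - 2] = 4*r^3 - 6*r^2 + 12*r - 2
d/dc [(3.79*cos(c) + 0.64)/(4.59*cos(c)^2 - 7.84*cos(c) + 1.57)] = (17.3961*cos(c)^2 + 5.8752*cos(c) - 10.9679)*sin(c)/(21.0681*cos(c)^4 - 71.9712*cos(c)^3 + 75.8782*cos(c)^2 - 24.6176*cos(c) + 2.4649)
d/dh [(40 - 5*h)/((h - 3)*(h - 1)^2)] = 5*(2*h^2 - 27*h + 53)/(h^5 - 9*h^4 + 30*h^3 - 46*h^2 + 33*h - 9)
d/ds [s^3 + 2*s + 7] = 3*s^2 + 2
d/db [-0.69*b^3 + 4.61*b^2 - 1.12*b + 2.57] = -2.07*b^2 + 9.22*b - 1.12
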